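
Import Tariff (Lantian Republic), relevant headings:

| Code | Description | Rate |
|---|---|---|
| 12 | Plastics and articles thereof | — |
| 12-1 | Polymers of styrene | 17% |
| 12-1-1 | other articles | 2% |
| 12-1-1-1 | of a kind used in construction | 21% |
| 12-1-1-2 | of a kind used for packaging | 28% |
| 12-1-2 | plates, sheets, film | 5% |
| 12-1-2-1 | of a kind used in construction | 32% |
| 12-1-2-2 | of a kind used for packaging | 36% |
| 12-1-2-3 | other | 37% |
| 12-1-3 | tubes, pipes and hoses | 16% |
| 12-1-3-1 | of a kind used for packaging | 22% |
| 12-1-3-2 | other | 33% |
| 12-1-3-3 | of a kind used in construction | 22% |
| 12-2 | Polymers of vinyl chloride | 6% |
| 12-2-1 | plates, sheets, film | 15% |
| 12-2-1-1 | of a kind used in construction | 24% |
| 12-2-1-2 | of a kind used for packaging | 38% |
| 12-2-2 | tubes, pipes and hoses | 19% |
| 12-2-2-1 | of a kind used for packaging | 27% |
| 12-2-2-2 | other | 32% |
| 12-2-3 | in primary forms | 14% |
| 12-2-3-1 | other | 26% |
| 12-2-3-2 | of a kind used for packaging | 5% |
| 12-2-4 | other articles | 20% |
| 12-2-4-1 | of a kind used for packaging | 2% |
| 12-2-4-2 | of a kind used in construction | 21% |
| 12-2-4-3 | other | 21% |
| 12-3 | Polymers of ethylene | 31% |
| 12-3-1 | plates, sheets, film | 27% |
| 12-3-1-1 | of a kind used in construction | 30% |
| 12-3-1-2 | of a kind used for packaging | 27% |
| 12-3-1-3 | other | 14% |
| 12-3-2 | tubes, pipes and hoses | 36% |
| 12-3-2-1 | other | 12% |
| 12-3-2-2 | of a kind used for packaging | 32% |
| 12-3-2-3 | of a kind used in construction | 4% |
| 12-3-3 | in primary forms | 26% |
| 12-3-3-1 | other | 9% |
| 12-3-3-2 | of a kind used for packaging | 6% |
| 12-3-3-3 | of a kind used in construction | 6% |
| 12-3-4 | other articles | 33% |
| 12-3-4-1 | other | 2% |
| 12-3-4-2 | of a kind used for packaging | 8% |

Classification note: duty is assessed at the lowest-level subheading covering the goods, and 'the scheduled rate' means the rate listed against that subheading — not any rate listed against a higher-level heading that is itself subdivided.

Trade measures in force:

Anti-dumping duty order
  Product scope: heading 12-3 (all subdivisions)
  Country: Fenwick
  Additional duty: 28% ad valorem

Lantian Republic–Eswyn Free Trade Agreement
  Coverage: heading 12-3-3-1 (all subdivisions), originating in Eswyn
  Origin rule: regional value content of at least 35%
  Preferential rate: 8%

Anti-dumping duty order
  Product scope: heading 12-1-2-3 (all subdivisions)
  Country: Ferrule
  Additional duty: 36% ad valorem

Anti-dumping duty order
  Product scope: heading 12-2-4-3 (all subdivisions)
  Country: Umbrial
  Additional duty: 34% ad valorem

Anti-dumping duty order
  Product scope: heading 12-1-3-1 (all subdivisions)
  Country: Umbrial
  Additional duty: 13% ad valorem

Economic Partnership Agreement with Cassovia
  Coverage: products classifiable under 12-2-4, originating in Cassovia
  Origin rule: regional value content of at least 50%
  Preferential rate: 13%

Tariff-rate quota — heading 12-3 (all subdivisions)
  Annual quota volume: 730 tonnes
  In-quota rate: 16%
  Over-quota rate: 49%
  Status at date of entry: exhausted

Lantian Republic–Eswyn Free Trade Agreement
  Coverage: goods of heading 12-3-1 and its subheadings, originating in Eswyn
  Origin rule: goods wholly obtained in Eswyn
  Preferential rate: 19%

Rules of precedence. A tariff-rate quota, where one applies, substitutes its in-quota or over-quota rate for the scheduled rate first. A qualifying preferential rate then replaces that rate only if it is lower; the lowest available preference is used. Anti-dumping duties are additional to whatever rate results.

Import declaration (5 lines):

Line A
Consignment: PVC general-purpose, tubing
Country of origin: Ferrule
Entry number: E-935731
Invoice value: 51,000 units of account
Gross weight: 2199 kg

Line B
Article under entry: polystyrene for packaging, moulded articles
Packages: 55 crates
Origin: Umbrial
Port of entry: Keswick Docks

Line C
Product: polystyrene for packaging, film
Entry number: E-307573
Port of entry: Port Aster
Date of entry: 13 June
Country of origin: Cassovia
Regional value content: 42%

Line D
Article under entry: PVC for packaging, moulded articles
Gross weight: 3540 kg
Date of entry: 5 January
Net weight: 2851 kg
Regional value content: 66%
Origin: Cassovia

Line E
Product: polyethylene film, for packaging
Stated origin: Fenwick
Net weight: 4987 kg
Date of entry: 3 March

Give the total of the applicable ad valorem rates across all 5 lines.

175%

Line A: PVC → 12-2; tubing → 12-2-2; general-purpose → 12-2-2-2. Scheduled 32%. No special measure applies. → 32%.
Line B: polystyrene → 12-1; moulded articles → 12-1-1; for packaging → 12-1-1-2. Scheduled 28%. No special measure applies. → 28%.
Line C: polystyrene → 12-1; film → 12-1-2; for packaging → 12-1-2-2. Scheduled 36%. Cassovia agreement on 12-2-4: 12-1-2-2 not covered. → 36%.
Line D: PVC → 12-2; moulded articles → 12-2-4; for packaging → 12-2-4-1. Scheduled 2%. Cassovia agreement on 12-2-4: RVC ≥ 50% → 13% available; preference 13% not lower than 2% → no reduction. → 2%.
Line E: polyethylene → 12-3; film → 12-3-1; for packaging → 12-3-1-2. Scheduled 27%. quota on 12-3 exhausted → over-quota 49%; anti-dumping (Fenwick, 12-3): +28%; total 49% + 28% = 77%. → 77%.
Sum: 32% + 28% + 36% + 2% + 77% = 175%.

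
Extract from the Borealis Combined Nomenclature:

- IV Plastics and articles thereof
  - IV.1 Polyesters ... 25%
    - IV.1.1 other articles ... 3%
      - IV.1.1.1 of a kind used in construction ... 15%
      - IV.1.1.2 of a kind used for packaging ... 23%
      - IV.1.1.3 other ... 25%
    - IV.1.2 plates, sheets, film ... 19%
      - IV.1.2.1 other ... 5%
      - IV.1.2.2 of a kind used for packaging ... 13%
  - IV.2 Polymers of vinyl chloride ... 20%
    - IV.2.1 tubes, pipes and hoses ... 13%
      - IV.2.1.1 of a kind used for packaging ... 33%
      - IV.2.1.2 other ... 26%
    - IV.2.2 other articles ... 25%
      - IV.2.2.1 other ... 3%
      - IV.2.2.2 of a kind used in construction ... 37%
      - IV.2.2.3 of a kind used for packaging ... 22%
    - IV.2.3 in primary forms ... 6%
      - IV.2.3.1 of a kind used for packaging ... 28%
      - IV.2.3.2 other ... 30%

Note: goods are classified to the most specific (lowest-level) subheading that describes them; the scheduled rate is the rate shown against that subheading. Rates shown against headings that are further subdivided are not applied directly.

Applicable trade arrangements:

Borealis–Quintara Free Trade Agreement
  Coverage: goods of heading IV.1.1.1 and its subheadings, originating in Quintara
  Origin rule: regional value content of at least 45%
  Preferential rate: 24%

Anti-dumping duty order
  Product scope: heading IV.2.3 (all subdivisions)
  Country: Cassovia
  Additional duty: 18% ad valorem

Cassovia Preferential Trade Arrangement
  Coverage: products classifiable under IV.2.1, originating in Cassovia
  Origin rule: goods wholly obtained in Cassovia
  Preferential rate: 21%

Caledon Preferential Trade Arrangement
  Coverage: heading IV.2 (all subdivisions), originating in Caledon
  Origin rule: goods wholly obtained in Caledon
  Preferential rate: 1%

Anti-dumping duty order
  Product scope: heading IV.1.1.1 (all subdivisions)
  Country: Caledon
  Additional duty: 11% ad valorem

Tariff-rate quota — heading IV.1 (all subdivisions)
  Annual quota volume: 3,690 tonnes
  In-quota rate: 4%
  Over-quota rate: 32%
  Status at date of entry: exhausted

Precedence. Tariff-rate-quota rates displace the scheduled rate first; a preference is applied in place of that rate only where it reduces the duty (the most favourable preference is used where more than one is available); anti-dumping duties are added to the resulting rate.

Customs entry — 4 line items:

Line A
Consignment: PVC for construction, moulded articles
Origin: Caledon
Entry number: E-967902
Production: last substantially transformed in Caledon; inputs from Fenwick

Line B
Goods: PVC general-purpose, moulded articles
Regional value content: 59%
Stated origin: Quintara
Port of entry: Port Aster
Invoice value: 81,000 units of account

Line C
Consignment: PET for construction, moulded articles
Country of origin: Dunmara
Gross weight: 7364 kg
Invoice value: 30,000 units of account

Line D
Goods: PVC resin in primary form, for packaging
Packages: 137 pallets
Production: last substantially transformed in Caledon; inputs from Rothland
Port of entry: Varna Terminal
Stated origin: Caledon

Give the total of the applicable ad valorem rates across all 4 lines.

100%

Line A: PVC → IV.2; moulded articles → IV.2.2; for construction → IV.2.2.2. Scheduled 37%. Caledon agreement on IV.2: not wholly obtained. → 37%.
Line B: PVC → IV.2; moulded articles → IV.2.2; general-purpose → IV.2.2.1. Scheduled 3%. Quintara agreement on IV.1.1.1: IV.2.2.1 not covered. → 3%.
Line C: PET → IV.1; moulded articles → IV.1.1; for construction → IV.1.1.1. Scheduled 15%. quota on IV.1 exhausted → over-quota 32%. → 32%.
Line D: PVC → IV.2; resin in primary form → IV.2.3; for packaging → IV.2.3.1. Scheduled 28%. Caledon agreement on IV.2: not wholly obtained. → 28%.
Sum: 37% + 3% + 32% + 28% = 100%.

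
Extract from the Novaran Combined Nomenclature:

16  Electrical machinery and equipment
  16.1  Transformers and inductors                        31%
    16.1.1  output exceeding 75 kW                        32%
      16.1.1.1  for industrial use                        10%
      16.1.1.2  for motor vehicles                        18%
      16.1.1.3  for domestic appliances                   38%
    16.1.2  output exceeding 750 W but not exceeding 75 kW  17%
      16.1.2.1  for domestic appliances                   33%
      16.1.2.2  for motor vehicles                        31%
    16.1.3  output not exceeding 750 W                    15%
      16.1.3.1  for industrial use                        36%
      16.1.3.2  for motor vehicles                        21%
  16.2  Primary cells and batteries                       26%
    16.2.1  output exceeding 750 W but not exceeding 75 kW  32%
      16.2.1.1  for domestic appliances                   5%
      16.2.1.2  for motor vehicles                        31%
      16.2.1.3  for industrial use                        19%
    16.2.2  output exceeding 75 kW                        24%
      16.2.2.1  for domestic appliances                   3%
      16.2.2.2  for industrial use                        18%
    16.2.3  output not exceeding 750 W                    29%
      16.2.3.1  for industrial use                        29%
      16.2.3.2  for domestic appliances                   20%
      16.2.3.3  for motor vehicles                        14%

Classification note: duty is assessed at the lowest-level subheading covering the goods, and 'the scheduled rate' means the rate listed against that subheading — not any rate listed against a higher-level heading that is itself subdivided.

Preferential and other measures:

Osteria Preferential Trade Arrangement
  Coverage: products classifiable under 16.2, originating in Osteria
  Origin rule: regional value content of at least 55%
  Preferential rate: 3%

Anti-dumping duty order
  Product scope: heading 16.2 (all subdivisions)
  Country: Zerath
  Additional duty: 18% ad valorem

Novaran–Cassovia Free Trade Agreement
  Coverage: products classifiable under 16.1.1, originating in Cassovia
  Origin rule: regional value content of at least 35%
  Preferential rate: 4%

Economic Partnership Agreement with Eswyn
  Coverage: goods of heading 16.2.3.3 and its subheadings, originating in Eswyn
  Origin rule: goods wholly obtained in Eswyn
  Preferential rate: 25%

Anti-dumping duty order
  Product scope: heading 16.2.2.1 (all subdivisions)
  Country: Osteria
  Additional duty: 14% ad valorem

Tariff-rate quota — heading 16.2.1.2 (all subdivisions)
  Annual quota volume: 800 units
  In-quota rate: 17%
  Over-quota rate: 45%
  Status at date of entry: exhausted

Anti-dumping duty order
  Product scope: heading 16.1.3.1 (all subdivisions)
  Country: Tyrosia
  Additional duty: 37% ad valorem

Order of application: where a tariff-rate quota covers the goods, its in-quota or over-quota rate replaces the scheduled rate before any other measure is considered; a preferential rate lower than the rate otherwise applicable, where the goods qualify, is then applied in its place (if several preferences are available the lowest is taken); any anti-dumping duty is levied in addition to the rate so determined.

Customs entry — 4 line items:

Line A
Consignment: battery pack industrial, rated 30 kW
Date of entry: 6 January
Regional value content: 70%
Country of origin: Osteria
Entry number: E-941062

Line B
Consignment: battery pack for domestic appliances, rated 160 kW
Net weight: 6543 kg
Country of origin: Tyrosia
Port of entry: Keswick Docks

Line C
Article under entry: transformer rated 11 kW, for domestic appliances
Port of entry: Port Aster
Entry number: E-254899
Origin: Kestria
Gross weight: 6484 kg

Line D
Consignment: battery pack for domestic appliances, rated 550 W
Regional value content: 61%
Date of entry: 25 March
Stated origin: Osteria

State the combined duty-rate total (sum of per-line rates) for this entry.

Line A: battery pack → 16.2; rated 30 kW → 16.2.1; industrial → 16.2.1.3. Scheduled 19%. Osteria agreement on 16.2: RVC ≥ 55% → 3% available; preferential 3%. → 3%.
Line B: battery pack → 16.2; rated 160 kW → 16.2.2; for domestic appliances → 16.2.2.1. Scheduled 3%. No special measure applies. → 3%.
Line C: transformer → 16.1; rated 11 kW → 16.1.2; for domestic appliances → 16.1.2.1. Scheduled 33%. No special measure applies. → 33%.
Line D: battery pack → 16.2; rated 550 W → 16.2.3; for domestic appliances → 16.2.3.2. Scheduled 20%. Osteria agreement on 16.2: RVC ≥ 55% → 3% available; preferential 3%. → 3%.
Sum: 3% + 3% + 33% + 3% = 42%.

42%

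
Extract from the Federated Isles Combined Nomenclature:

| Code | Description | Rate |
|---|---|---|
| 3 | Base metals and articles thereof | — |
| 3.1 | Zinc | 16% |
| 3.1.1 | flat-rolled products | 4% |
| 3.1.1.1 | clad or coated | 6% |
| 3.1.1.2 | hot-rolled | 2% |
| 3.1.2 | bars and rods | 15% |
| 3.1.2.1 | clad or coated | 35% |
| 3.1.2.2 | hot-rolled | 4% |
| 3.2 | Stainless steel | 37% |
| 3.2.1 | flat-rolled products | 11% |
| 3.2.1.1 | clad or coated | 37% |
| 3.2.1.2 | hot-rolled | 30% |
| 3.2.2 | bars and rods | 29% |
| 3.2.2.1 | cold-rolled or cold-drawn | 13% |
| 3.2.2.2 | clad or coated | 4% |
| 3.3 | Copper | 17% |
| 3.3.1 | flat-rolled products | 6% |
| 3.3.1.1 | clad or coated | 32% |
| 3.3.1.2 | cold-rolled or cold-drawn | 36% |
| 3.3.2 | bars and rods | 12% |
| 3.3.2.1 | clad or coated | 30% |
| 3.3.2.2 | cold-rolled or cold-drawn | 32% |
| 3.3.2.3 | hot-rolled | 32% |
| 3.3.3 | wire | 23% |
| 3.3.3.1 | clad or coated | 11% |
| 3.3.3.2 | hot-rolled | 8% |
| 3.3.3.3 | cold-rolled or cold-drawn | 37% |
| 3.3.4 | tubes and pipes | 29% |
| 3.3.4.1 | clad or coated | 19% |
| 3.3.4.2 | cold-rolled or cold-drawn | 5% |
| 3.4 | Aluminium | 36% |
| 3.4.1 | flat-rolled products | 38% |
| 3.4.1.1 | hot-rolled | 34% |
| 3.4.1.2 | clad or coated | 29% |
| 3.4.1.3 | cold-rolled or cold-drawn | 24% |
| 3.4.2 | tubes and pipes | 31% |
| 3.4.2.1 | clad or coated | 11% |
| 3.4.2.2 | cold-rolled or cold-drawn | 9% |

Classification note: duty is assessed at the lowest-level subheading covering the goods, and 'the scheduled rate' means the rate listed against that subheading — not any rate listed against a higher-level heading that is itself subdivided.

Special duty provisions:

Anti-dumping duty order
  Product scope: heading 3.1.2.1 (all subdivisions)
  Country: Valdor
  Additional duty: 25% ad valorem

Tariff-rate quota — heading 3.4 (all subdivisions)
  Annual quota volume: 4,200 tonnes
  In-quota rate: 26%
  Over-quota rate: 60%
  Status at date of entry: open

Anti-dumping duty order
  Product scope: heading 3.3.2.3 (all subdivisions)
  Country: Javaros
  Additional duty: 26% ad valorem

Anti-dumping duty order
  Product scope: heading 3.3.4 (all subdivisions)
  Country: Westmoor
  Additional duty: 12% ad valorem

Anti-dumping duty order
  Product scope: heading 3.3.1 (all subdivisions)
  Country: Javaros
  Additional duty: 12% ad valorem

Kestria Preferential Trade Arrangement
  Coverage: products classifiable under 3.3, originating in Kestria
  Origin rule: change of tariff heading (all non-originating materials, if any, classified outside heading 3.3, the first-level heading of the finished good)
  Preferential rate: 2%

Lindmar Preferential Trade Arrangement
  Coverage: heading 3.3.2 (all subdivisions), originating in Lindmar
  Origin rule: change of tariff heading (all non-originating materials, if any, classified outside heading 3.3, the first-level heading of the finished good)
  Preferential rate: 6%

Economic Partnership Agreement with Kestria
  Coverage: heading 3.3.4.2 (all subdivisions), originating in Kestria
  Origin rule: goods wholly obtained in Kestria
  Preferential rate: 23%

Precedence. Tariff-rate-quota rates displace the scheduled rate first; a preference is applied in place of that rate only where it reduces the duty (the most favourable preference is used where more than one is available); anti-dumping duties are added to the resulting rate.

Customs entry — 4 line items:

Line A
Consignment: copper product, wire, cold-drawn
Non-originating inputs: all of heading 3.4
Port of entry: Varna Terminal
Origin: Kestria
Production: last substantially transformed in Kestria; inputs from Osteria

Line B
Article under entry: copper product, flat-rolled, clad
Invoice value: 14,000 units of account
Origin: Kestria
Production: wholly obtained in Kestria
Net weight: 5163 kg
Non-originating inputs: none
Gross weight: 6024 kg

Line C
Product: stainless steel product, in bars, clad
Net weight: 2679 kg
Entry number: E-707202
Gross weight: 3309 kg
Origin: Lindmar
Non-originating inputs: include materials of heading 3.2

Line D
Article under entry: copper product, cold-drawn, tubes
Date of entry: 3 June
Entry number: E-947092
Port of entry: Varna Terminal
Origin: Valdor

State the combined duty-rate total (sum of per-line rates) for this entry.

Line A: copper → 3.3; wire → 3.3.3; cold-drawn → 3.3.3.3. Scheduled 37%. Kestria agreement on 3.3: CTH met → 2% available; Kestria agreement on 3.3.4.2: 3.3.3.3 not covered; preferential 2%. → 2%.
Line B: copper → 3.3; flat-rolled → 3.3.1; clad → 3.3.1.1. Scheduled 32%. Kestria agreement on 3.3: CTH met → 2% available; Kestria agreement on 3.3.4.2: 3.3.1.1 not covered; preferential 2%. → 2%.
Line C: stainless steel → 3.2; in bars → 3.2.2; clad → 3.2.2.2. Scheduled 4%. Lindmar agreement on 3.3.2: 3.2.2.2 not covered. → 4%.
Line D: copper → 3.3; tubes → 3.3.4; cold-drawn → 3.3.4.2. Scheduled 5%. No special measure applies. → 5%.
Sum: 2% + 2% + 4% + 5% = 13%.

13%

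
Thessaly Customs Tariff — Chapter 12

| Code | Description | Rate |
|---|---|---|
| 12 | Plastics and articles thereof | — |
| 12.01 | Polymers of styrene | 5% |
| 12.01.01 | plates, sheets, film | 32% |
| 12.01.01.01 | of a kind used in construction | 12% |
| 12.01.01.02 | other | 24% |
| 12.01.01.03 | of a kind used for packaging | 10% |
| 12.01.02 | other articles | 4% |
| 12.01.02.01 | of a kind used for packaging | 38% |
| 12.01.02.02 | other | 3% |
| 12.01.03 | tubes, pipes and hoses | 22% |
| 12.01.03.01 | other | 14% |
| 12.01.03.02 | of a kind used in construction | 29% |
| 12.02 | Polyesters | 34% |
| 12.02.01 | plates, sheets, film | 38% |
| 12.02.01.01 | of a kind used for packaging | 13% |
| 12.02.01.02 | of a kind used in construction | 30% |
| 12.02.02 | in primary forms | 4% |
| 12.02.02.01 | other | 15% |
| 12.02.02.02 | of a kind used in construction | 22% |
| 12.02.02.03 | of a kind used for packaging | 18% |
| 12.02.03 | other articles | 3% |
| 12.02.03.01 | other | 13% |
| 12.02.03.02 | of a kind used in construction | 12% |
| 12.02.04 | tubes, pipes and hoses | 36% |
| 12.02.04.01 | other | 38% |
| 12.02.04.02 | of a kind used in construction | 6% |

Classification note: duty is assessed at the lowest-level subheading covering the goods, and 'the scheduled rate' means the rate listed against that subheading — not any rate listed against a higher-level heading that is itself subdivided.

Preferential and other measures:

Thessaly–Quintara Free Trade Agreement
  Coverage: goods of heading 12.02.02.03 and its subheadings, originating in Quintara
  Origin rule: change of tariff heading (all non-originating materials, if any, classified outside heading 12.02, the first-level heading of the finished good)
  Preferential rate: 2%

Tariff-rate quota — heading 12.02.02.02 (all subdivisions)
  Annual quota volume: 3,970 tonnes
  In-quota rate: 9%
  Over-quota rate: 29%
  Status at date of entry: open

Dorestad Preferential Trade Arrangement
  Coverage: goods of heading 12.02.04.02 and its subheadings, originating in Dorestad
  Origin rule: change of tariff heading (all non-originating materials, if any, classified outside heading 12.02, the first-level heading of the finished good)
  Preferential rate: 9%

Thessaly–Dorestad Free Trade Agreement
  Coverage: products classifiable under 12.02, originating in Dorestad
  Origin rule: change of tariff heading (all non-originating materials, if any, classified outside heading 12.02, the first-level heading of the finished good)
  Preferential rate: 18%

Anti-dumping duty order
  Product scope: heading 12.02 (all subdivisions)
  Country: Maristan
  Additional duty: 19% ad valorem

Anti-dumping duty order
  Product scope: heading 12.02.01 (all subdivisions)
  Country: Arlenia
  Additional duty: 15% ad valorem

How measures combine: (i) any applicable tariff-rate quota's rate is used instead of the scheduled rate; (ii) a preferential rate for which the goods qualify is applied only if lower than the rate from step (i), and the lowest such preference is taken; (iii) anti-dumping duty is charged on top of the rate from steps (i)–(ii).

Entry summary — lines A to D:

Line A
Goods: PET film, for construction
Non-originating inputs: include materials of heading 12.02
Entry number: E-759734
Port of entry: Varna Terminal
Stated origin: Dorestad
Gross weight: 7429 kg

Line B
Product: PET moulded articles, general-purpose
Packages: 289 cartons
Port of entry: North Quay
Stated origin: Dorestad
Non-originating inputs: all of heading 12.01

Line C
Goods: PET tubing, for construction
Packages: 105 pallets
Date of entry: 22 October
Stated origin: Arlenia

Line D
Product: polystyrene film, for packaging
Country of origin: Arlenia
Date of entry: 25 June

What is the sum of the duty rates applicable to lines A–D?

59%

Line A: PET → 12.02; film → 12.02.01; for construction → 12.02.01.02. Scheduled 30%. Dorestad agreement on 12.02.04.02: 12.02.01.02 not covered; Dorestad agreement on 12.02: CTH not met. → 30%.
Line B: PET → 12.02; moulded articles → 12.02.03; general-purpose → 12.02.03.01. Scheduled 13%. Dorestad agreement on 12.02.04.02: 12.02.03.01 not covered; Dorestad agreement on 12.02: CTH met → 18% available; preference 18% not lower than 13% → no reduction. → 13%.
Line C: PET → 12.02; tubing → 12.02.04; for construction → 12.02.04.02. Scheduled 6%. No special measure applies. → 6%.
Line D: polystyrene → 12.01; film → 12.01.01; for packaging → 12.01.01.03. Scheduled 10%. No special measure applies. → 10%.
Sum: 30% + 13% + 6% + 10% = 59%.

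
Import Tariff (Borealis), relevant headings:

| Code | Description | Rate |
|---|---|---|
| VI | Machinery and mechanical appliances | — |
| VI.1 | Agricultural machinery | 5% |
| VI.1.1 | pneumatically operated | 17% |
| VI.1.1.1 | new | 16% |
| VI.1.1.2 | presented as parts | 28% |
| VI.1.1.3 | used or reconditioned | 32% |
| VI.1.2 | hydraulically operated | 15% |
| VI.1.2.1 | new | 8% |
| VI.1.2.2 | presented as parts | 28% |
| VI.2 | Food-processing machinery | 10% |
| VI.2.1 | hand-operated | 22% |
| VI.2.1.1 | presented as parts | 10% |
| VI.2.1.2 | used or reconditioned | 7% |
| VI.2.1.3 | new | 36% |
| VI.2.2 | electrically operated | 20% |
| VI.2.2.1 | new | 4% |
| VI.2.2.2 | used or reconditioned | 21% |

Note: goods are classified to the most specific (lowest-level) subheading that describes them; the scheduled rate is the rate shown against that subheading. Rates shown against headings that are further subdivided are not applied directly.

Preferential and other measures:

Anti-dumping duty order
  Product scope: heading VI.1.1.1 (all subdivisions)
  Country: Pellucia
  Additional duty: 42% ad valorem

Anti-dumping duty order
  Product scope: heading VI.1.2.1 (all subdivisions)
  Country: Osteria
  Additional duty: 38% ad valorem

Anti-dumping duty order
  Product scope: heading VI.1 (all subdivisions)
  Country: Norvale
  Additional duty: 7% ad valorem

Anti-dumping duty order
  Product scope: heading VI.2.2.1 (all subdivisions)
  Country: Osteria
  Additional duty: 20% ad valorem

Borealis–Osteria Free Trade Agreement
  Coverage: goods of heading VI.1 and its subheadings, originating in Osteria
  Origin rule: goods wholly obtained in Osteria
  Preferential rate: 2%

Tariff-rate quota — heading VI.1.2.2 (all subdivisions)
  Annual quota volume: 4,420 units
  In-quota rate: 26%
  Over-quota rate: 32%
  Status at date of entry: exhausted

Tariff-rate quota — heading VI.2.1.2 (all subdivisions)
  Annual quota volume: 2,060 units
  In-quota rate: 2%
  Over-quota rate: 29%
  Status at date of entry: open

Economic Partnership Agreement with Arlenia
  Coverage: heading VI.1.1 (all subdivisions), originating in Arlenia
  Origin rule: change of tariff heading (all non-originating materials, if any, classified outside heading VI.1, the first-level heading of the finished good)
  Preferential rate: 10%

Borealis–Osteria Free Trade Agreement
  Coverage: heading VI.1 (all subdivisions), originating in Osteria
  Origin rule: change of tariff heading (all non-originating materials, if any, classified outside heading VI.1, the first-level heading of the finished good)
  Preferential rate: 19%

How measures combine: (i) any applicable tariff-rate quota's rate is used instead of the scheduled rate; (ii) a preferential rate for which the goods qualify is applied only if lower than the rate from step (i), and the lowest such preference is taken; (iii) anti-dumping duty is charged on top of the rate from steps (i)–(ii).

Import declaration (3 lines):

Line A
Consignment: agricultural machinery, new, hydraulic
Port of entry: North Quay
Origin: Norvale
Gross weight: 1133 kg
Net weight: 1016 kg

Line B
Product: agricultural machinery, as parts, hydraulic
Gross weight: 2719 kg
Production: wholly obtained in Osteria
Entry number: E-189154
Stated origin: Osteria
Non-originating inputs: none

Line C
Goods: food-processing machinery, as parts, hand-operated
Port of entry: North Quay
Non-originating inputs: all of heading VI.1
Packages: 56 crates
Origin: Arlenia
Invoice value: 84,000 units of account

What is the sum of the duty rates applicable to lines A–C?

Line A: agricultural → VI.1; hydraulic → VI.1.2; new → VI.1.2.1. Scheduled 8%. anti-dumping (Norvale, VI.1): +7%; total 8% + 7% = 15%. → 15%.
Line B: agricultural → VI.1; hydraulic → VI.1.2; as parts → VI.1.2.2. Scheduled 28%. quota on VI.1.2.2 exhausted → over-quota 32%; Osteria agreement on VI.1: wholly obtained → 2% available; Osteria agreement on VI.1: CTH met → 19% available; preferential 2%. → 2%.
Line C: food-processing → VI.2; hand-operated → VI.2.1; as parts → VI.2.1.1. Scheduled 10%. Arlenia agreement on VI.1.1: VI.2.1.1 not covered. → 10%.
Sum: 15% + 2% + 10% = 27%.

27%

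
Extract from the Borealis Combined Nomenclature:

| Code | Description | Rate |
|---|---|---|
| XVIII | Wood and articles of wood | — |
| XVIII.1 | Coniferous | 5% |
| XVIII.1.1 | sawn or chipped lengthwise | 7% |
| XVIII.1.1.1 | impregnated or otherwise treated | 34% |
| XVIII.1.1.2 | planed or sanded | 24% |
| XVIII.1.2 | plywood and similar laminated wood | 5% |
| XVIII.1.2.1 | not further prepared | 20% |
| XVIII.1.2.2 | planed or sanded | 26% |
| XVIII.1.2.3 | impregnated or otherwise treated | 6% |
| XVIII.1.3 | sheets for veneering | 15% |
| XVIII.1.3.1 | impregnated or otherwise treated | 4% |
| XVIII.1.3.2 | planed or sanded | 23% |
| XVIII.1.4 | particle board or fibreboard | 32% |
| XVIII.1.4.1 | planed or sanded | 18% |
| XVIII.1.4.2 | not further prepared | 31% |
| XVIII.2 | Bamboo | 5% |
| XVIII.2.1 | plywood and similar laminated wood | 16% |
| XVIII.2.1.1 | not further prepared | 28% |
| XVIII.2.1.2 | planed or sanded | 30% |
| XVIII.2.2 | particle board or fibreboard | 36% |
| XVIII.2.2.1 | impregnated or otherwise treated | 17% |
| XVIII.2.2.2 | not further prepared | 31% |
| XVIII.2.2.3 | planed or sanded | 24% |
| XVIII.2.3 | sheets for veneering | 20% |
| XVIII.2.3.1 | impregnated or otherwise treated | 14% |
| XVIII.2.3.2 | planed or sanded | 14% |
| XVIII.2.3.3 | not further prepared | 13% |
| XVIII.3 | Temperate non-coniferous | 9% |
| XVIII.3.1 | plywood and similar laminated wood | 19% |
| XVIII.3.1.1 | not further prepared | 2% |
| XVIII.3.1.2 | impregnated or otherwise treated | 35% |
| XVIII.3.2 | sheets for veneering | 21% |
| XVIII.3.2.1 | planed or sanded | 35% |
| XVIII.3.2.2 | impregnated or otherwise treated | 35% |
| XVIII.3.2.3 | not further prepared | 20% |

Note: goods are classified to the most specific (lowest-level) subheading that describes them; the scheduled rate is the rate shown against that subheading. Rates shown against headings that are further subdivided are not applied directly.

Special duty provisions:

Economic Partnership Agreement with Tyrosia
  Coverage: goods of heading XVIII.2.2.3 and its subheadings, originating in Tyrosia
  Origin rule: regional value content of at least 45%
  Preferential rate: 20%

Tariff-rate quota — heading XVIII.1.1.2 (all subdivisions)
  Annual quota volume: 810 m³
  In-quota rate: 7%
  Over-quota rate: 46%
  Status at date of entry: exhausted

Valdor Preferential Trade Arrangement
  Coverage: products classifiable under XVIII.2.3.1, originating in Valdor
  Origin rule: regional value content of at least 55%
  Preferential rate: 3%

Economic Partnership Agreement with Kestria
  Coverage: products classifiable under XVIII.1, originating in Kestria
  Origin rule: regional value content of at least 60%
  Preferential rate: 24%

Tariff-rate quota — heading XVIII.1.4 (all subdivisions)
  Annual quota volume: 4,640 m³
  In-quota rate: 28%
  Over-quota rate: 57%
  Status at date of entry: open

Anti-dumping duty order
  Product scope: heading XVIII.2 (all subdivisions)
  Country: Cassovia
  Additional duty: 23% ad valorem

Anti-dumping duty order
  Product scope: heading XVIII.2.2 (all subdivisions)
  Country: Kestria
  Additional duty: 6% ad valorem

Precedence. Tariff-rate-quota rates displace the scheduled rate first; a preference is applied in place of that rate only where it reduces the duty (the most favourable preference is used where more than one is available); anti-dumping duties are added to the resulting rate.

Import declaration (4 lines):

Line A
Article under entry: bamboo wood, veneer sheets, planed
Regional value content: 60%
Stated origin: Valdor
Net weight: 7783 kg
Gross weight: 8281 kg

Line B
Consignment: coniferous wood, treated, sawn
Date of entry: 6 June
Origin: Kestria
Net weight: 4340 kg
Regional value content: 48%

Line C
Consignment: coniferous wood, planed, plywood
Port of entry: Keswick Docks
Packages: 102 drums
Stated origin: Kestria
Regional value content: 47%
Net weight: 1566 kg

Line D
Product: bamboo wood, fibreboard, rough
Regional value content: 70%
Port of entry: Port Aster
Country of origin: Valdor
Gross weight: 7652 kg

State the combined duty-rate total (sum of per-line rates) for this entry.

Line A: bamboo → XVIII.2; veneer sheets → XVIII.2.3; planed → XVIII.2.3.2. Scheduled 14%. Valdor agreement on XVIII.2.3.1: XVIII.2.3.2 not covered. → 14%.
Line B: coniferous → XVIII.1; sawn → XVIII.1.1; treated → XVIII.1.1.1. Scheduled 34%. Kestria agreement on XVIII.1: RVC < 60%. → 34%.
Line C: coniferous → XVIII.1; plywood → XVIII.1.2; planed → XVIII.1.2.2. Scheduled 26%. Kestria agreement on XVIII.1: RVC < 60%. → 26%.
Line D: bamboo → XVIII.2; fibreboard → XVIII.2.2; rough → XVIII.2.2.2. Scheduled 31%. Valdor agreement on XVIII.2.3.1: XVIII.2.2.2 not covered. → 31%.
Sum: 14% + 34% + 26% + 31% = 105%.

105%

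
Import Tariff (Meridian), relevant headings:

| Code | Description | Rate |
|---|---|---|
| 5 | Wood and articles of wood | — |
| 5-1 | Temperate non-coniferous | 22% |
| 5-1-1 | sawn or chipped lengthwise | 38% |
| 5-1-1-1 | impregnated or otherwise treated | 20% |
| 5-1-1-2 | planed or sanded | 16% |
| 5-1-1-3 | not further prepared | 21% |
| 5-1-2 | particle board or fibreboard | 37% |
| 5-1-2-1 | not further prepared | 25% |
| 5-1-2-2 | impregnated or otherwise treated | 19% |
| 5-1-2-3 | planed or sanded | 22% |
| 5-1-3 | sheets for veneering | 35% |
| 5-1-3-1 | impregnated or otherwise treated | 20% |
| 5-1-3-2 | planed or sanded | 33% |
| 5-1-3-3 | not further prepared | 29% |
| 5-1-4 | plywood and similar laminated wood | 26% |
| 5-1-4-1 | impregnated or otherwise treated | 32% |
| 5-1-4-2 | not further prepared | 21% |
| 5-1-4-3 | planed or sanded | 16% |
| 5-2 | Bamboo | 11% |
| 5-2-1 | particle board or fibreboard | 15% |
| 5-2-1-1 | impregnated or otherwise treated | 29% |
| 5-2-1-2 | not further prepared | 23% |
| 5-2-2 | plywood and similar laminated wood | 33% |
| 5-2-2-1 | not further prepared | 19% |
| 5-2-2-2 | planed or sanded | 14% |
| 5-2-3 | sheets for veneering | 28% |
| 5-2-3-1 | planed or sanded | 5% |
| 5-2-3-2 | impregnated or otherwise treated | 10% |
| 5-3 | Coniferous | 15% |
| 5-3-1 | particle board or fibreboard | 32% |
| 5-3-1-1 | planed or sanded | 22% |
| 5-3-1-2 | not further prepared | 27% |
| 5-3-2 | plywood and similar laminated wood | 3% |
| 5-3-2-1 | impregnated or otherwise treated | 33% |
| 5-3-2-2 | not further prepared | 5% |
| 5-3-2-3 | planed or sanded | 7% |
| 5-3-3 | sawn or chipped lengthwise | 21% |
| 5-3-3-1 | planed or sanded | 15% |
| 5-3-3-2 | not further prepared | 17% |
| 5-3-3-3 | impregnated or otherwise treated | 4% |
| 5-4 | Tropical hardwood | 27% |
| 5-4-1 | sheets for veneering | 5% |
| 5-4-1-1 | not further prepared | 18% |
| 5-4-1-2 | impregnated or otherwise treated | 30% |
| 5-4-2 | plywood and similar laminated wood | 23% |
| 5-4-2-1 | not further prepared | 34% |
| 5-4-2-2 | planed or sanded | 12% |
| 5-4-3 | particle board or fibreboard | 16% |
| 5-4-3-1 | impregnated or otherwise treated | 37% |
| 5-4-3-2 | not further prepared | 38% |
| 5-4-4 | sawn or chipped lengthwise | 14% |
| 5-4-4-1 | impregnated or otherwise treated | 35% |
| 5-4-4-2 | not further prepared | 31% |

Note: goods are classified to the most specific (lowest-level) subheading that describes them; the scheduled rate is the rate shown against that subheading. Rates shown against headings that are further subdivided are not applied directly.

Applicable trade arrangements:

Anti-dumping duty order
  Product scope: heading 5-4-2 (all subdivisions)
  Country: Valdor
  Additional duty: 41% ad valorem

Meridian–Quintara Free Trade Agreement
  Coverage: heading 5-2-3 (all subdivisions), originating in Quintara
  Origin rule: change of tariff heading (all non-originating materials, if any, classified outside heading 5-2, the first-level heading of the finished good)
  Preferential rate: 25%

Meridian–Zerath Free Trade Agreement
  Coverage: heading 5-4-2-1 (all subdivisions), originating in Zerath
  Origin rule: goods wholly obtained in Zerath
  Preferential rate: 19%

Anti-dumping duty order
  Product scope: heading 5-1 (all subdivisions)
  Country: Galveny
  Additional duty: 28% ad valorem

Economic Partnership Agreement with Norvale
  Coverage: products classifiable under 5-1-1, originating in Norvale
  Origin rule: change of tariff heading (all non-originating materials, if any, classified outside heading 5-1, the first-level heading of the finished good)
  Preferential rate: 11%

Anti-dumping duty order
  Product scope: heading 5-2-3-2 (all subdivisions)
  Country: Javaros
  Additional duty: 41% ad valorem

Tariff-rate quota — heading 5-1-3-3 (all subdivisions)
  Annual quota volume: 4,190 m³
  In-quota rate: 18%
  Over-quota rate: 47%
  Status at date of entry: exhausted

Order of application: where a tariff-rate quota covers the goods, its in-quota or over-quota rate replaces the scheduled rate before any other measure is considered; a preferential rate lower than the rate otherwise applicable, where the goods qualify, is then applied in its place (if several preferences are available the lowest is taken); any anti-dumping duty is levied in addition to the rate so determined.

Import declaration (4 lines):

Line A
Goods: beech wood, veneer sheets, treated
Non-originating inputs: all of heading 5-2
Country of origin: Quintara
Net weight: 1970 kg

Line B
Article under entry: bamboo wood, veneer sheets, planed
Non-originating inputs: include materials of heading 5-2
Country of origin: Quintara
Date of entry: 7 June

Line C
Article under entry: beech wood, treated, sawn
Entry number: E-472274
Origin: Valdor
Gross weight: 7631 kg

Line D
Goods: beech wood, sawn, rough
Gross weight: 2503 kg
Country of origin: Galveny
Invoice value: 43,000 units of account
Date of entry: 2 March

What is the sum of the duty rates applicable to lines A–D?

Line A: beech → 5-1; veneer sheets → 5-1-3; treated → 5-1-3-1. Scheduled 20%. Quintara agreement on 5-2-3: 5-1-3-1 not covered. → 20%.
Line B: bamboo → 5-2; veneer sheets → 5-2-3; planed → 5-2-3-1. Scheduled 5%. Quintara agreement on 5-2-3: CTH not met. → 5%.
Line C: beech → 5-1; sawn → 5-1-1; treated → 5-1-1-1. Scheduled 20%. No special measure applies. → 20%.
Line D: beech → 5-1; sawn → 5-1-1; rough → 5-1-1-3. Scheduled 21%. anti-dumping (Galveny, 5-1): +28%; total 21% + 28% = 49%. → 49%.
Sum: 20% + 5% + 20% + 49% = 94%.

94%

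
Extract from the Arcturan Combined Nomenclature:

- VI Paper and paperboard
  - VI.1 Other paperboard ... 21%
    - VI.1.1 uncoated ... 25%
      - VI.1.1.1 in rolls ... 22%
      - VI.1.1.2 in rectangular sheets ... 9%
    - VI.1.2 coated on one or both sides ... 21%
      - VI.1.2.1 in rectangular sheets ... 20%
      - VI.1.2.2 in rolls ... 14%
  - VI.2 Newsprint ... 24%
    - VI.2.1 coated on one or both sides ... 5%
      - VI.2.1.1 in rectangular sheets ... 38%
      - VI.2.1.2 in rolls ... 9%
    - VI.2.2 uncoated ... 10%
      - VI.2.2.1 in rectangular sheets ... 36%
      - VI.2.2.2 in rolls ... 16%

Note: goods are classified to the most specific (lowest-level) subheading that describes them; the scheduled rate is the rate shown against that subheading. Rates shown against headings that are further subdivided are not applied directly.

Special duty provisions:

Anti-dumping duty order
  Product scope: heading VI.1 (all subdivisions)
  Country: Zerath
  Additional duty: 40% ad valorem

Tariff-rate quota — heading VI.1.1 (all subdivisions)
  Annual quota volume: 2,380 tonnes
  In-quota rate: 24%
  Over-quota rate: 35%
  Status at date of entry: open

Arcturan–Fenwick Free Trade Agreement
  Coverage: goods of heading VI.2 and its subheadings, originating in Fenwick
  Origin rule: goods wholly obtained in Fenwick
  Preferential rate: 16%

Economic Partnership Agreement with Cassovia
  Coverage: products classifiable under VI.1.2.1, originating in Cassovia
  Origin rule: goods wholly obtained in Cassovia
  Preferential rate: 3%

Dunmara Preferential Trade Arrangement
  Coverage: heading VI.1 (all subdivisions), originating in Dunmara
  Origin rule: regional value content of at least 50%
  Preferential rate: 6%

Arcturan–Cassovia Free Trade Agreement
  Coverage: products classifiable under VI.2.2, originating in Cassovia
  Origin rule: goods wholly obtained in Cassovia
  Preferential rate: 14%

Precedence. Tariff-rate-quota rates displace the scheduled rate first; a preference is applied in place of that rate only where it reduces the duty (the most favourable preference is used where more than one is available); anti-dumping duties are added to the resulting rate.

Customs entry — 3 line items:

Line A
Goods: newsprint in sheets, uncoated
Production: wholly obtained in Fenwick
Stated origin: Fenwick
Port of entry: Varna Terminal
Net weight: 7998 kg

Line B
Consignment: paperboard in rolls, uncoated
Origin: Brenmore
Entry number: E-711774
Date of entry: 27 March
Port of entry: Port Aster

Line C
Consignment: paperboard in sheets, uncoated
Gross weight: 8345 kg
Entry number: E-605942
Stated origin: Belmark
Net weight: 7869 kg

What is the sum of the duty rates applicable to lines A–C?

Line A: newsprint → VI.2; uncoated → VI.2.2; in sheets → VI.2.2.1. Scheduled 36%. Fenwick agreement on VI.2: wholly obtained → 16% available; preferential 16%. → 16%.
Line B: paperboard → VI.1; uncoated → VI.1.1; in rolls → VI.1.1.1. Scheduled 22%. quota on VI.1.1 open → in-quota 24%. → 24%.
Line C: paperboard → VI.1; uncoated → VI.1.1; in sheets → VI.1.1.2. Scheduled 9%. quota on VI.1.1 open → in-quota 24%. → 24%.
Sum: 16% + 24% + 24% = 64%.

64%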